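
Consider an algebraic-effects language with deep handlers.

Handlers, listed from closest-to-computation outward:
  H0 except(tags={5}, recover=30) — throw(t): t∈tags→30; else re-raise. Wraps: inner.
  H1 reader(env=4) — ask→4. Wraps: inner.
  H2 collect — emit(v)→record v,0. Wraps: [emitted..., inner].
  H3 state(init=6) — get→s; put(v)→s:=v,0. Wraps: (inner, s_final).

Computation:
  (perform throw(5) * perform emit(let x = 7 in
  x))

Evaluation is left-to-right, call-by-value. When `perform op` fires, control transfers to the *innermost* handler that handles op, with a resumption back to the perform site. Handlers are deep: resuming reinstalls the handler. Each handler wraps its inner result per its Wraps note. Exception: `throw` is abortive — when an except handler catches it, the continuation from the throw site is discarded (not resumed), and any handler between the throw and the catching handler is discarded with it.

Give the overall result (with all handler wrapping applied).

Answer: ([30], 6)

Evaluation trace:
throw(5) @ H0 caught ⇒ 30
H1 returns 30
H2 returns [30]
H3 returns ([30], 6)
= ([30], 6)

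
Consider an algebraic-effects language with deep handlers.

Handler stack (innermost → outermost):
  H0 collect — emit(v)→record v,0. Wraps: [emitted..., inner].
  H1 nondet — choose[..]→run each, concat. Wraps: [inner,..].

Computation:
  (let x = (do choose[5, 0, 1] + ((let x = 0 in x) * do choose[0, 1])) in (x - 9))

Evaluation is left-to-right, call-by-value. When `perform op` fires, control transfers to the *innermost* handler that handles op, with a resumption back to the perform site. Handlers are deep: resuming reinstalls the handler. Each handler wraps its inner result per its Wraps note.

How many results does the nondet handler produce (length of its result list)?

Answer: 6

Working:
choose[5, 0, 1] @ H1
  branch[0] choose=5:
    choose[0, 1] @ H1
      branch[0] choose=0:
        H0 returns [-4]
        H1 returns [[-4]]
      branch[1] choose=1:
        H0 returns [-4]
        H1 returns [[-4]]
  branch[1] choose=0:
    choose[0, 1] @ H1
      branch[0] choose=0:
        H0 returns [-9]
        H1 returns [[-9]]
      branch[1] choose=1:
        H0 returns [-9]
        H1 returns [[-9]]
  branch[2] choose=1:
    choose[0, 1] @ H1
      branch[0] choose=0:
        H0 returns [-8]
        H1 returns [[-8]]
      branch[1] choose=1:
        H0 returns [-8]
        H1 returns [[-8]]
= [[-4], [-4], [-9], [-9], [-8], [-8]]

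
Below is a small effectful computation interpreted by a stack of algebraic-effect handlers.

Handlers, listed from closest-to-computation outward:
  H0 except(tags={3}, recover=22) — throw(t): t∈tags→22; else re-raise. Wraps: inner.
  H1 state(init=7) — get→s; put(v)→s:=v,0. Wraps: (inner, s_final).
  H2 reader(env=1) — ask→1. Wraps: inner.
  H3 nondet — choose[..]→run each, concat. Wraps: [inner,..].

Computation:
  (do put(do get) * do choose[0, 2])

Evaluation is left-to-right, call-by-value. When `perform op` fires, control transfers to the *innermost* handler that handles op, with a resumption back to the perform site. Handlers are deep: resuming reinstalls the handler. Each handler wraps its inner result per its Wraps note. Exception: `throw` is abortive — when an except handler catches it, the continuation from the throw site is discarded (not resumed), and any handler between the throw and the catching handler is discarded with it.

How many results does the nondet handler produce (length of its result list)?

Step-by-step:
get @ H1 ⇒ 7
put(7) @ H1 ⇒ s:=7
choose[0, 2] @ H3
  branch[0] choose=0:
    H0 returns 0
    H1 returns (0, 7)
    H2 returns (0, 7)
    H3 returns [(0, 7)]
  branch[1] choose=2:
    H0 returns 0
    H1 returns (0, 7)
    H2 returns (0, 7)
    H3 returns [(0, 7)]
= [(0, 7), (0, 7)]

Answer: 2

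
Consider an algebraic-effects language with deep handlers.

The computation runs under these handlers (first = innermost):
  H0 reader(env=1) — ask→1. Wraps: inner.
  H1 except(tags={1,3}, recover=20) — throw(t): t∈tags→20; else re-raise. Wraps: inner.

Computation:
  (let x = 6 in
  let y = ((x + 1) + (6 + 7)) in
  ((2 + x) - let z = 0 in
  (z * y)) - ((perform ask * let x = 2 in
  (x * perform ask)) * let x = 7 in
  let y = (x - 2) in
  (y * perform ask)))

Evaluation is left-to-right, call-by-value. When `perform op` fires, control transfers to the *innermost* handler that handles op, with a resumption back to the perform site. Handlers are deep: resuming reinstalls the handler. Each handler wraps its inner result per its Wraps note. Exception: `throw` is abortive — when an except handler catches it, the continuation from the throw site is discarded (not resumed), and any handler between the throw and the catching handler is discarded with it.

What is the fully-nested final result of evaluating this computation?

Evaluation trace:
ask @ H0 ⇒ 1
ask @ H0 ⇒ 1
ask @ H0 ⇒ 1
H0 returns -2
H1 returns -2
= -2

Answer: -2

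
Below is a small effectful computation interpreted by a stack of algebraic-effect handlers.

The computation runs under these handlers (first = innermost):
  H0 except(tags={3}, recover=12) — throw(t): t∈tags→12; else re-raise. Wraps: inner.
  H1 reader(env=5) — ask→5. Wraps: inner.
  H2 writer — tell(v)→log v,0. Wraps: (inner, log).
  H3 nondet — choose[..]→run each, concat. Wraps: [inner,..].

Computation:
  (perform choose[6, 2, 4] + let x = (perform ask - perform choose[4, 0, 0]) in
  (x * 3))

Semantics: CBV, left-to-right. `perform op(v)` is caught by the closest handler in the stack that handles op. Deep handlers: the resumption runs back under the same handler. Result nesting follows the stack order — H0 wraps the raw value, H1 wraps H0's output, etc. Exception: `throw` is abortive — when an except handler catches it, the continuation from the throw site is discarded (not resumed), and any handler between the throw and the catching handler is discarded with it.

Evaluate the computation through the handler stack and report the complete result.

Answer: [(9, ()), (21, ()), (21, ()), (5, ()), (17, ()), (17, ()), (7, ()), (19, ()), (19, ())]

Working:
choose[6, 2, 4] @ H3
  branch[0] choose=6:
    ask @ H1 ⇒ 5
    choose[4, 0, 0] @ H3
      branch[0] choose=4:
        H0 returns 9
        H1 returns 9
        H2 returns (9, ())
        H3 returns [(9, ())]
      branch[1] choose=0:
        H0 returns 21
        H1 returns 21
        H2 returns (21, ())
        H3 returns [(21, ())]
      branch[2] choose=0:
        H0 returns 21
        H1 returns 21
        H2 returns (21, ())
        H3 returns [(21, ())]
  branch[1] choose=2:
    ask @ H1 ⇒ 5
    choose[4, 0, 0] @ H3
      branch[0] choose=4:
        H0 returns 5
        H1 returns 5
        H2 returns (5, ())
        H3 returns [(5, ())]
      branch[1] choose=0:
        H0 returns 17
        H1 returns 17
        H2 returns (17, ())
        H3 returns [(17, ())]
      branch[2] choose=0:
        H0 returns 17
        H1 returns 17
        H2 returns (17, ())
        H3 returns [(17, ())]
  branch[2] choose=4:
    ask @ H1 ⇒ 5
    choose[4, 0, 0] @ H3
      branch[0] choose=4:
        H0 returns 7
        H1 returns 7
        H2 returns (7, ())
        H3 returns [(7, ())]
      branch[1] choose=0:
        H0 returns 19
        H1 returns 19
        H2 returns (19, ())
        H3 returns [(19, ())]
      branch[2] choose=0:
        H0 returns 19
        H1 returns 19
        H2 returns (19, ())
        H3 returns [(19, ())]
= [(9, ()), (21, ()), (21, ()), (5, ()), (17, ()), (17, ()), (7, ()), (19, ()), (19, ())]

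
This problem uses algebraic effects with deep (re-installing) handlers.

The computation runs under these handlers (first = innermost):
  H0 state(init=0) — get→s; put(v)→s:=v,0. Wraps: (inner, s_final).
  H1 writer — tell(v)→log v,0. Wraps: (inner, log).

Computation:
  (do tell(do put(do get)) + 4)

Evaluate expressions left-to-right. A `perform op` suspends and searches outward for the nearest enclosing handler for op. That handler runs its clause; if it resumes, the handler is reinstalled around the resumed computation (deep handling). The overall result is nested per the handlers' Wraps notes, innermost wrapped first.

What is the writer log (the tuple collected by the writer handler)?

Step-by-step:
get @ H0 ⇒ 0
put(0) @ H0 ⇒ s:=0
tell(0) @ H1 ⇒ log+=0
H0 returns (4, 0)
H1 returns ((4, 0), (0))
= ((4, 0), (0))

Answer: (0)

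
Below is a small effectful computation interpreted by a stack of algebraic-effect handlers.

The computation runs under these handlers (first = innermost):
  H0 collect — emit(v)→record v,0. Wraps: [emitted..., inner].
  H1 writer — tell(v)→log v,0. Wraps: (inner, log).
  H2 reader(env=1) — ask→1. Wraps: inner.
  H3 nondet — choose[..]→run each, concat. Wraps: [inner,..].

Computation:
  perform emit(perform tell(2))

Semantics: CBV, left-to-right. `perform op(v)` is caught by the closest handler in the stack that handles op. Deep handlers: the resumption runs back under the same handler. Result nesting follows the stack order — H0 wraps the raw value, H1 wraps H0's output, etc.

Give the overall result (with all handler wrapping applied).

Answer: [([0, 0], (2))]

Working:
tell(2) @ H1 ⇒ log+=2
emit(0) @ H0 ⇒ out+=0
H0 returns [0, 0]
H1 returns ([0, 0], (2))
H2 returns ([0, 0], (2))
H3 returns [([0, 0], (2))]
= [([0, 0], (2))]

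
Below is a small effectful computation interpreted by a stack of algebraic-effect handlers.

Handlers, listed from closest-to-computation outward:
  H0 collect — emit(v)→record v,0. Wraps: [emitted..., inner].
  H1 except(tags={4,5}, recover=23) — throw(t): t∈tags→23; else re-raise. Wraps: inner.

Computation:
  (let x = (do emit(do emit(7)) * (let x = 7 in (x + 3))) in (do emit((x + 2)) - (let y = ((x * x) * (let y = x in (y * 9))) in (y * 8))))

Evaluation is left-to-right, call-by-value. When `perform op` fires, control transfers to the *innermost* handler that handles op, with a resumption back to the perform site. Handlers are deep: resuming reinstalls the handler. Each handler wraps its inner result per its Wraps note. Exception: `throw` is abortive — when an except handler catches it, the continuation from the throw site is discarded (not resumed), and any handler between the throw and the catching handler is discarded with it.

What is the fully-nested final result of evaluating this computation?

Step-by-step:
emit(7) @ H0 ⇒ out+=7
emit(0) @ H0 ⇒ out+=0
emit(2) @ H0 ⇒ out+=2
H0 returns [7, 0, 2, 0]
H1 returns [7, 0, 2, 0]
= [7, 0, 2, 0]

Answer: [7, 0, 2, 0]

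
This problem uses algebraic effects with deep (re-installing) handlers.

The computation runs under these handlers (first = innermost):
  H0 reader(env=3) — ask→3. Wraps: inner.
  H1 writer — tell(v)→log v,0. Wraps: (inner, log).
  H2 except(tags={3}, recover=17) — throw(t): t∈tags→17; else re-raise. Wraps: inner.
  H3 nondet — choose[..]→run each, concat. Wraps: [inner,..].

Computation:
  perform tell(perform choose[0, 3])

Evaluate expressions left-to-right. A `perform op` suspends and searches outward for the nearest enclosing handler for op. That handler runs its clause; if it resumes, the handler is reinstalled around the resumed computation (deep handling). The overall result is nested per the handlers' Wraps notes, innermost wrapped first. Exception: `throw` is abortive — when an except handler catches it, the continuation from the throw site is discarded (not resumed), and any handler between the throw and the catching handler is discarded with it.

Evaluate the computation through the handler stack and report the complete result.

Answer: [(0, (0)), (0, (3))]

Step-by-step:
choose[0, 3] @ H3
  branch[0] choose=0:
    tell(0) @ H1 ⇒ log+=0
    H0 returns 0
    H1 returns (0, (0))
    H2 returns (0, (0))
    H3 returns [(0, (0))]
  branch[1] choose=3:
    tell(3) @ H1 ⇒ log+=3
    H0 returns 0
    H1 returns (0, (3))
    H2 returns (0, (3))
    H3 returns [(0, (3))]
= [(0, (0)), (0, (3))]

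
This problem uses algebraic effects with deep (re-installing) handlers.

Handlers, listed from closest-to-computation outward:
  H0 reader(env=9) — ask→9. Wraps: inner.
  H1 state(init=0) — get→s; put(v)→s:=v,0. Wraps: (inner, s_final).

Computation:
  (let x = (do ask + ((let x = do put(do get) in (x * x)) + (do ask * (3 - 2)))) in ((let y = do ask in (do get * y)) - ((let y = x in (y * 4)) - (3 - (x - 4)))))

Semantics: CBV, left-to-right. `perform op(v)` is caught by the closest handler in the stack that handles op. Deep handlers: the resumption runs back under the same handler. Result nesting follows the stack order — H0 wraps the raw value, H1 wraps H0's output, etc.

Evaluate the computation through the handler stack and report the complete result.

Evaluation trace:
ask @ H0 ⇒ 9
get @ H1 ⇒ 0
put(0) @ H1 ⇒ s:=0
ask @ H0 ⇒ 9
ask @ H0 ⇒ 9
get @ H1 ⇒ 0
H0 returns -83
H1 returns (-83, 0)
= (-83, 0)

Answer: (-83, 0)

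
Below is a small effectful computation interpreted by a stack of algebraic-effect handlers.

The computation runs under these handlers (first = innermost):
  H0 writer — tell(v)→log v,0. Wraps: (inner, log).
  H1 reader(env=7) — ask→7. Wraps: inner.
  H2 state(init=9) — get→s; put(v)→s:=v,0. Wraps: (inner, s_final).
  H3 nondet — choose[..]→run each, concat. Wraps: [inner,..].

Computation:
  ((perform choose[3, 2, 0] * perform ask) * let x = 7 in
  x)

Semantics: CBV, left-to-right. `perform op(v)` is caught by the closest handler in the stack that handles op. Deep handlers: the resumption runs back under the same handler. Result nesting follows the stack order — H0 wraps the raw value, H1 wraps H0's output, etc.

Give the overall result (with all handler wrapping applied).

Step-by-step:
choose[3, 2, 0] @ H3
  branch[0] choose=3:
    ask @ H1 ⇒ 7
    H0 returns (147, ())
    H1 returns (147, ())
    H2 returns ((147, ()), 9)
    H3 returns [((147, ()), 9)]
  branch[1] choose=2:
    ask @ H1 ⇒ 7
    H0 returns (98, ())
    H1 returns (98, ())
    H2 returns ((98, ()), 9)
    H3 returns [((98, ()), 9)]
  branch[2] choose=0:
    ask @ H1 ⇒ 7
    H0 returns (0, ())
    H1 returns (0, ())
    H2 returns ((0, ()), 9)
    H3 returns [((0, ()), 9)]
= [((147, ()), 9), ((98, ()), 9), ((0, ()), 9)]

Answer: [((147, ()), 9), ((98, ()), 9), ((0, ()), 9)]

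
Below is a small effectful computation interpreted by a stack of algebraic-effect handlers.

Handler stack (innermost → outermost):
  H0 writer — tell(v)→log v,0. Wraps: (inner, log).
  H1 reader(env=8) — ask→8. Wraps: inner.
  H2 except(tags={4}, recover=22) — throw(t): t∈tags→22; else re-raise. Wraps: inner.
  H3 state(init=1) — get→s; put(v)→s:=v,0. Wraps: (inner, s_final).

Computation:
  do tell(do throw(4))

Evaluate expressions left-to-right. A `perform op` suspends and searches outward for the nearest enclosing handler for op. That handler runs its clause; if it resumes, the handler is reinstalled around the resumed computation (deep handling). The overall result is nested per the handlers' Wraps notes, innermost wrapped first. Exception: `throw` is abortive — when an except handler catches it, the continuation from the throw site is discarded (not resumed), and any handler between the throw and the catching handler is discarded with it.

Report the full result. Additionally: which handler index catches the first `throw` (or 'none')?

Evaluation trace:
throw(4) @ H2 caught ⇒ 22
H3 returns (22, 1)
= (22, 1)

Answer: (22, 1) ; first throw caught by: H2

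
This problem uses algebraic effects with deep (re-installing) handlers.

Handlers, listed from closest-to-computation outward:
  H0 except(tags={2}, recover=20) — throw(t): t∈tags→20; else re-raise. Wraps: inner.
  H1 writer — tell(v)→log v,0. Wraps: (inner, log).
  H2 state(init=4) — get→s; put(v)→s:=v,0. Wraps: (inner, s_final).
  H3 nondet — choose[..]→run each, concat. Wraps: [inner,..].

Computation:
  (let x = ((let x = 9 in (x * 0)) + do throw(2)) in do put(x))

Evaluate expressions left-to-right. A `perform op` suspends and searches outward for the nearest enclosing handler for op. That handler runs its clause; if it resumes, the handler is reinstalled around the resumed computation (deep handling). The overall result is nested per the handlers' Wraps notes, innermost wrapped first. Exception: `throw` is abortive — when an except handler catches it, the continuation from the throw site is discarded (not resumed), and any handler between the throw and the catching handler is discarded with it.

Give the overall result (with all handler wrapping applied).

Answer: [((20, ()), 4)]

Working:
throw(2) @ H0 caught ⇒ 20
H1 returns (20, ())
H2 returns ((20, ()), 4)
H3 returns [((20, ()), 4)]
= [((20, ()), 4)]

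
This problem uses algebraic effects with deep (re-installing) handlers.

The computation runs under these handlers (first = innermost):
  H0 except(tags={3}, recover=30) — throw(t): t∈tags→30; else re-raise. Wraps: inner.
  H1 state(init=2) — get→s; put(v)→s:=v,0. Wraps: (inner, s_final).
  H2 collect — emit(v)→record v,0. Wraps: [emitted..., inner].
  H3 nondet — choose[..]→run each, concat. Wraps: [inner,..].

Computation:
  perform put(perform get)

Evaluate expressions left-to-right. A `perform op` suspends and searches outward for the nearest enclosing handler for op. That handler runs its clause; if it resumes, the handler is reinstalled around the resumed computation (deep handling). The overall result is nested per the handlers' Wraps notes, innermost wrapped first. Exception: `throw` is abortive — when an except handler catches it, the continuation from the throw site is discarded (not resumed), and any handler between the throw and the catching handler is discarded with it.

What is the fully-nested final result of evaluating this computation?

Answer: [[(0, 2)]]

Working:
get @ H1 ⇒ 2
put(2) @ H1 ⇒ s:=2
H0 returns 0
H1 returns (0, 2)
H2 returns [(0, 2)]
H3 returns [[(0, 2)]]
= [[(0, 2)]]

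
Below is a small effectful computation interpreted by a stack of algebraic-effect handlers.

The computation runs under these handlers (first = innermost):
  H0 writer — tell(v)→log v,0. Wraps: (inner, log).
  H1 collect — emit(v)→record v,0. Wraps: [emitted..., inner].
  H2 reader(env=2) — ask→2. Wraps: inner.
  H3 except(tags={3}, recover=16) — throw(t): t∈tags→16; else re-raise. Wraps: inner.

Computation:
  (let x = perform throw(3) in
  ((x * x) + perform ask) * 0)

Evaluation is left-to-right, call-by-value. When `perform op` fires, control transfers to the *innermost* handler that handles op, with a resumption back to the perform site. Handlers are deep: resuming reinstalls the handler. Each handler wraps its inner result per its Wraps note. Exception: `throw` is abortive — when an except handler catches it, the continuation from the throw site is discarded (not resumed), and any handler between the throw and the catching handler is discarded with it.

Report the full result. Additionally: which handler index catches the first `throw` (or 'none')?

Step-by-step:
throw(3) @ H3 caught ⇒ 16
= 16

Answer: 16 ; first throw caught by: H3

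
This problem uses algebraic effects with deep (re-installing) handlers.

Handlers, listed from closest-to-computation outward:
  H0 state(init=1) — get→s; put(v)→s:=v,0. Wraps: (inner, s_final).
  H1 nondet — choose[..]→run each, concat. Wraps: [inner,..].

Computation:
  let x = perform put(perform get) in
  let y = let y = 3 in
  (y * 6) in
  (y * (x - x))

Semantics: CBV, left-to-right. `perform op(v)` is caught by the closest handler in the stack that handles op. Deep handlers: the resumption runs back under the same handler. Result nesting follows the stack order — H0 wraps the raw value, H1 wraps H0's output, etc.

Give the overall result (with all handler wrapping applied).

Answer: [(0, 1)]

Step-by-step:
get @ H0 ⇒ 1
put(1) @ H0 ⇒ s:=1
H0 returns (0, 1)
H1 returns [(0, 1)]
= [(0, 1)]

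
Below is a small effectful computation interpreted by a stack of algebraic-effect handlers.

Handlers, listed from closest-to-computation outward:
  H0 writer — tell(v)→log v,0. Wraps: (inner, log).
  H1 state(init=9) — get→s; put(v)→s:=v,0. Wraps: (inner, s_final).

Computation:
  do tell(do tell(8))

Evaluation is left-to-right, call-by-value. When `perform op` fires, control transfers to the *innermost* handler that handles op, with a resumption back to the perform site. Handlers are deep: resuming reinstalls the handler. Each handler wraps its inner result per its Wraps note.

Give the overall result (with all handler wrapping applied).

Evaluation trace:
tell(8) @ H0 ⇒ log+=8
tell(0) @ H0 ⇒ log+=0
H0 returns (0, (8, 0))
H1 returns ((0, (8, 0)), 9)
= ((0, (8, 0)), 9)

Answer: ((0, (8, 0)), 9)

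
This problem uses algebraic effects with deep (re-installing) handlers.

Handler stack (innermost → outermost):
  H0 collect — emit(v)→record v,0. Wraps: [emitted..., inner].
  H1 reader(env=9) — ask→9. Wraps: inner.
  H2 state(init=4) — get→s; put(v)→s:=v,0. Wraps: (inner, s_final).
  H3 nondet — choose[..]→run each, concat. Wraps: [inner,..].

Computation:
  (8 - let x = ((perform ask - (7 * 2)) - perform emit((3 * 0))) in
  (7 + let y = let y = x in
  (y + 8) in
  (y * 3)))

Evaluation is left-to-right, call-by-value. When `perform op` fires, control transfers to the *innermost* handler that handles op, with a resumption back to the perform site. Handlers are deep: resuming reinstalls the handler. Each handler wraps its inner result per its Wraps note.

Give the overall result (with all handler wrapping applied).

Answer: [([0, -8], 4)]

Working:
ask @ H1 ⇒ 9
emit(0) @ H0 ⇒ out+=0
H0 returns [0, -8]
H1 returns [0, -8]
H2 returns ([0, -8], 4)
H3 returns [([0, -8], 4)]
= [([0, -8], 4)]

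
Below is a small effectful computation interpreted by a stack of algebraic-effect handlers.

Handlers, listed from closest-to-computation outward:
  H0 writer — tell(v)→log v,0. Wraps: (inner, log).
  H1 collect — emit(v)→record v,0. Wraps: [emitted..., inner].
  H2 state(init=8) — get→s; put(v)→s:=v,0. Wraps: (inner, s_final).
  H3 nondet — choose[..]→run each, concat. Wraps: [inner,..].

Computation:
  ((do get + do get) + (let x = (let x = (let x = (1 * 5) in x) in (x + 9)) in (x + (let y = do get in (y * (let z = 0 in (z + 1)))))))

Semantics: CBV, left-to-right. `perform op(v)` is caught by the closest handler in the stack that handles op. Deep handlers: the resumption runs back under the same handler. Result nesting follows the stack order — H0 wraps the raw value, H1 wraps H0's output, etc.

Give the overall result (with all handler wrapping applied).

Working:
get @ H2 ⇒ 8
get @ H2 ⇒ 8
get @ H2 ⇒ 8
H0 returns (38, ())
H1 returns [(38, ())]
H2 returns ([(38, ())], 8)
H3 returns [([(38, ())], 8)]
= [([(38, ())], 8)]

Answer: [([(38, ())], 8)]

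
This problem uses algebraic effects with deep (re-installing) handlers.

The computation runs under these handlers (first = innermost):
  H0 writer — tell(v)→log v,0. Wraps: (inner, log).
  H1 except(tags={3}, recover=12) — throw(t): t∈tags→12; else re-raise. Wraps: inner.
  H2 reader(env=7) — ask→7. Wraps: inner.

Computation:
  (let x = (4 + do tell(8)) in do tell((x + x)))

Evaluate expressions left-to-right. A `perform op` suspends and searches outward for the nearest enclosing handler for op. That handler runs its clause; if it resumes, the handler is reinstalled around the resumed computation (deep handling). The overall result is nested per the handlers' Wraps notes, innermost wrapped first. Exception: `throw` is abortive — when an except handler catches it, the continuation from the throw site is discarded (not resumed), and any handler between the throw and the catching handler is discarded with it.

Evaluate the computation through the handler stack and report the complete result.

Answer: (0, (8, 8))

Evaluation trace:
tell(8) @ H0 ⇒ log+=8
tell(8) @ H0 ⇒ log+=8
H0 returns (0, (8, 8))
H1 returns (0, (8, 8))
H2 returns (0, (8, 8))
= (0, (8, 8))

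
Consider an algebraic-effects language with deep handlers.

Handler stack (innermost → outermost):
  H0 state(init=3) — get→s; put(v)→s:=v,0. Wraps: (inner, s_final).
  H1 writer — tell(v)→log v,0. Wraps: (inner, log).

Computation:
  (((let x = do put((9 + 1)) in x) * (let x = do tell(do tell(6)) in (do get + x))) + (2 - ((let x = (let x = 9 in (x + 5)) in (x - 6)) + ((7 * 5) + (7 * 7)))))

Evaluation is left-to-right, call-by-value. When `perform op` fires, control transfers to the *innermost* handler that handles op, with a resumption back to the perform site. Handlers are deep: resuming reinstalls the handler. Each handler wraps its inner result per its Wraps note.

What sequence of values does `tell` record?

Step-by-step:
put(10) @ H0 ⇒ s:=10
tell(6) @ H1 ⇒ log+=6
tell(0) @ H1 ⇒ log+=0
get @ H0 ⇒ 10
H0 returns (-90, 10)
H1 returns ((-90, 10), (6, 0))
= ((-90, 10), (6, 0))

Answer: (6, 0)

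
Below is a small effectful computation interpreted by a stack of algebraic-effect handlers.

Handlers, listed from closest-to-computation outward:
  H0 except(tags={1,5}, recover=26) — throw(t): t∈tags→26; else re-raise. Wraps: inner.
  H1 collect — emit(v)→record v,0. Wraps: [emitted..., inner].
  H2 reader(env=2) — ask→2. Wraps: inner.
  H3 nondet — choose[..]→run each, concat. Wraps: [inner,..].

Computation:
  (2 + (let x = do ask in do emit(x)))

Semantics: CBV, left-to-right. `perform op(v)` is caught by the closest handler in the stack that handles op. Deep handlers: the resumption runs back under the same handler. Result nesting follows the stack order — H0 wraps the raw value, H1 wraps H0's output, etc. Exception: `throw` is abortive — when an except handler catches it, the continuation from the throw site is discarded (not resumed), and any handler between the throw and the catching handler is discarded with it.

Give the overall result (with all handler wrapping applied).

Step-by-step:
ask @ H2 ⇒ 2
emit(2) @ H1 ⇒ out+=2
H0 returns 2
H1 returns [2, 2]
H2 returns [2, 2]
H3 returns [[2, 2]]
= [[2, 2]]

Answer: [[2, 2]]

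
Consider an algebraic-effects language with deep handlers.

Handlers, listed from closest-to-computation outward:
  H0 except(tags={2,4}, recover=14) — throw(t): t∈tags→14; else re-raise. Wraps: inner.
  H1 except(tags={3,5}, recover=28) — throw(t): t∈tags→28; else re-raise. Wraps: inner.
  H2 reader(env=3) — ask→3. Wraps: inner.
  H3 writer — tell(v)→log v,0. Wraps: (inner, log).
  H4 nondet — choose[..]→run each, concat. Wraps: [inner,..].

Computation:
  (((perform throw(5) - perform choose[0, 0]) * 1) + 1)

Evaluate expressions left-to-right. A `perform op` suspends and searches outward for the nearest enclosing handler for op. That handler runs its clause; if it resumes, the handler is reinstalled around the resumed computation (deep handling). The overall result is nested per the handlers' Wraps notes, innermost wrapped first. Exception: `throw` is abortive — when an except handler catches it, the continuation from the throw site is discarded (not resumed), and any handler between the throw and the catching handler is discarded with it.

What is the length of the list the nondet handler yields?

Answer: 1

Step-by-step:
throw(5) @ H0 re-raised
throw(5) @ H1 caught ⇒ 28
H2 returns 28
H3 returns (28, ())
H4 returns [(28, ())]
= [(28, ())]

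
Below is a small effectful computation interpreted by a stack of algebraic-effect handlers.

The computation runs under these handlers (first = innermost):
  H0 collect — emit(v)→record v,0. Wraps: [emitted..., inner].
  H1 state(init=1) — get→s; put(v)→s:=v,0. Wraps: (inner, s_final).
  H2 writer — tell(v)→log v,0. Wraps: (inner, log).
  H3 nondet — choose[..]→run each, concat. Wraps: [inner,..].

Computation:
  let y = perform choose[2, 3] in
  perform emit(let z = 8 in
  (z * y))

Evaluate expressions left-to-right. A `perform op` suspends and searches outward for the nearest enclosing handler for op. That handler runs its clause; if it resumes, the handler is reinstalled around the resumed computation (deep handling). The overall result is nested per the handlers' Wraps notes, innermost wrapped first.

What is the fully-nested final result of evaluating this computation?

Answer: [(([16, 0], 1), ()), (([24, 0], 1), ())]

Evaluation trace:
choose[2, 3] @ H3
  branch[0] choose=2:
    emit(16) @ H0 ⇒ out+=16
    H0 returns [16, 0]
    H1 returns ([16, 0], 1)
    H2 returns (([16, 0], 1), ())
    H3 returns [(([16, 0], 1), ())]
  branch[1] choose=3:
    emit(24) @ H0 ⇒ out+=24
    H0 returns [24, 0]
    H1 returns ([24, 0], 1)
    H2 returns (([24, 0], 1), ())
    H3 returns [(([24, 0], 1), ())]
= [(([16, 0], 1), ()), (([24, 0], 1), ())]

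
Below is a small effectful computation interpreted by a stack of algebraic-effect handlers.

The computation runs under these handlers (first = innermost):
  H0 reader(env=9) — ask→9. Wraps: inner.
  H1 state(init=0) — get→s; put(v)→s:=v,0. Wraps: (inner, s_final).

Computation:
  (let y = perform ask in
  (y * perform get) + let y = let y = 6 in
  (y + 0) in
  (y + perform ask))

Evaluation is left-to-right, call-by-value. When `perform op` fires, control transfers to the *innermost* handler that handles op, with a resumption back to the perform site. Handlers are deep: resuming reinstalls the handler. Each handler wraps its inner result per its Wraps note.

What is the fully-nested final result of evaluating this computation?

Working:
ask @ H0 ⇒ 9
get @ H1 ⇒ 0
ask @ H0 ⇒ 9
H0 returns 15
H1 returns (15, 0)
= (15, 0)

Answer: (15, 0)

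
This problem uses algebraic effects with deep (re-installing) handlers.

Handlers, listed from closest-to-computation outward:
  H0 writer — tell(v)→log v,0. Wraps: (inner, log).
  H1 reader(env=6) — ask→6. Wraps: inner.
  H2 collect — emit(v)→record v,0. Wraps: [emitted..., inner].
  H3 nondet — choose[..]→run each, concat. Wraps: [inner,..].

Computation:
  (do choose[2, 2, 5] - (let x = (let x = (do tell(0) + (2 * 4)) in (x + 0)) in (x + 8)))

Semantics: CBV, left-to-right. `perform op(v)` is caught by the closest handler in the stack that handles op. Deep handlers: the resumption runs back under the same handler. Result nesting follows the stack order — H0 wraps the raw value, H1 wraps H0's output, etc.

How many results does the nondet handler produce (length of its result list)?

Answer: 3

Step-by-step:
choose[2, 2, 5] @ H3
  branch[0] choose=2:
    tell(0) @ H0 ⇒ log+=0
    H0 returns (-14, (0))
    H1 returns (-14, (0))
    H2 returns [(-14, (0))]
    H3 returns [[(-14, (0))]]
  branch[1] choose=2:
    tell(0) @ H0 ⇒ log+=0
    H0 returns (-14, (0))
    H1 returns (-14, (0))
    H2 returns [(-14, (0))]
    H3 returns [[(-14, (0))]]
  branch[2] choose=5:
    tell(0) @ H0 ⇒ log+=0
    H0 returns (-11, (0))
    H1 returns (-11, (0))
    H2 returns [(-11, (0))]
    H3 returns [[(-11, (0))]]
= [[(-14, (0))], [(-14, (0))], [(-11, (0))]]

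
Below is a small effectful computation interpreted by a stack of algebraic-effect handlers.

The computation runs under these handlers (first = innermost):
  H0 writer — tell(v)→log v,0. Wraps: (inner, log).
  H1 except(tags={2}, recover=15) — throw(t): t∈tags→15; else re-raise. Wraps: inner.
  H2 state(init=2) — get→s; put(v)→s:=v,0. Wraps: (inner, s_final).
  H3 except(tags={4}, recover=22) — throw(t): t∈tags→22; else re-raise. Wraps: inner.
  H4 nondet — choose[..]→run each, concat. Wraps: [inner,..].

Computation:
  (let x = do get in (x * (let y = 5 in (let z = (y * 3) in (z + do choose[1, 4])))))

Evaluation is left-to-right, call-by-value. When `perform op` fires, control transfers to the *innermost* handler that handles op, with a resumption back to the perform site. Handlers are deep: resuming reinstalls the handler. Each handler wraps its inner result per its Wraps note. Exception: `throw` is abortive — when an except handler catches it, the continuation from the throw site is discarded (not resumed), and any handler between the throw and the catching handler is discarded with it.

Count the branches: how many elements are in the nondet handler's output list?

Answer: 2

Step-by-step:
get @ H2 ⇒ 2
choose[1, 4] @ H4
  branch[0] choose=1:
    H0 returns (32, ())
    H1 returns (32, ())
    H2 returns ((32, ()), 2)
    H3 returns ((32, ()), 2)
    H4 returns [((32, ()), 2)]
  branch[1] choose=4:
    H0 returns (38, ())
    H1 returns (38, ())
    H2 returns ((38, ()), 2)
    H3 returns ((38, ()), 2)
    H4 returns [((38, ()), 2)]
= [((32, ()), 2), ((38, ()), 2)]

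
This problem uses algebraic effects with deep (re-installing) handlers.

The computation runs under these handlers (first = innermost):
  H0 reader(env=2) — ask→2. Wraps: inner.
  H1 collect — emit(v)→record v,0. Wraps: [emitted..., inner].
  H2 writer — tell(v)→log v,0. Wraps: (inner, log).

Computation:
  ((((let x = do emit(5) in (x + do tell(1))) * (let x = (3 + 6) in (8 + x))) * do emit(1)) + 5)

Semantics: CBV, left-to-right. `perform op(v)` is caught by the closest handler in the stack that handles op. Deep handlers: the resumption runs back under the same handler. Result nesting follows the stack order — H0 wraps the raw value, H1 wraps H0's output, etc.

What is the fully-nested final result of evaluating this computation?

Step-by-step:
emit(5) @ H1 ⇒ out+=5
tell(1) @ H2 ⇒ log+=1
emit(1) @ H1 ⇒ out+=1
H0 returns 5
H1 returns [5, 1, 5]
H2 returns ([5, 1, 5], (1))
= ([5, 1, 5], (1))

Answer: ([5, 1, 5], (1))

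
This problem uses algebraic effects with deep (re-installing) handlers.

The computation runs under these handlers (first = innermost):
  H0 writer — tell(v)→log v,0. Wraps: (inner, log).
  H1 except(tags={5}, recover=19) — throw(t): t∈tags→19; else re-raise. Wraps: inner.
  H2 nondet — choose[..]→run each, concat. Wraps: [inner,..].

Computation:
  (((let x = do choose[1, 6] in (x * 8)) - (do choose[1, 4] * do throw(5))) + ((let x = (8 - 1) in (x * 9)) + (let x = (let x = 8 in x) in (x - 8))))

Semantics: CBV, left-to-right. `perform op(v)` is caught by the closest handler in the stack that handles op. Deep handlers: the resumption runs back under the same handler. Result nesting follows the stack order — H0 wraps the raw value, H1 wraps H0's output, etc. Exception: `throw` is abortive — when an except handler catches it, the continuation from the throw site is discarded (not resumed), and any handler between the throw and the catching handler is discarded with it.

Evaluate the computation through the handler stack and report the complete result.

Working:
choose[1, 6] @ H2
  branch[0] choose=1:
    choose[1, 4] @ H2
      branch[0] choose=1:
        throw(5) @ H1 caught ⇒ 19
        H2 returns [19]
      branch[1] choose=4:
        throw(5) @ H1 caught ⇒ 19
        H2 returns [19]
  branch[1] choose=6:
    choose[1, 4] @ H2
      branch[0] choose=1:
        throw(5) @ H1 caught ⇒ 19
        H2 returns [19]
      branch[1] choose=4:
        throw(5) @ H1 caught ⇒ 19
        H2 returns [19]
= [19, 19, 19, 19]

Answer: [19, 19, 19, 19]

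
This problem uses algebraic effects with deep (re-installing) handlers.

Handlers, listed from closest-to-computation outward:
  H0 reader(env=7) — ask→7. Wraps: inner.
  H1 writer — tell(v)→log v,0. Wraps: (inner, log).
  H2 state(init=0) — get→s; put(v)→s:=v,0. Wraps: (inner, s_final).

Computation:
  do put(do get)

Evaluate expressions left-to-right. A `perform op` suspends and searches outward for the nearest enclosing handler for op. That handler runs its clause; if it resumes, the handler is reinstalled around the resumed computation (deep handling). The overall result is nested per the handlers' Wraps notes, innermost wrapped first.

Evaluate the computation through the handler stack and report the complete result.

Answer: ((0, ()), 0)

Evaluation trace:
get @ H2 ⇒ 0
put(0) @ H2 ⇒ s:=0
H0 returns 0
H1 returns (0, ())
H2 returns ((0, ()), 0)
= ((0, ()), 0)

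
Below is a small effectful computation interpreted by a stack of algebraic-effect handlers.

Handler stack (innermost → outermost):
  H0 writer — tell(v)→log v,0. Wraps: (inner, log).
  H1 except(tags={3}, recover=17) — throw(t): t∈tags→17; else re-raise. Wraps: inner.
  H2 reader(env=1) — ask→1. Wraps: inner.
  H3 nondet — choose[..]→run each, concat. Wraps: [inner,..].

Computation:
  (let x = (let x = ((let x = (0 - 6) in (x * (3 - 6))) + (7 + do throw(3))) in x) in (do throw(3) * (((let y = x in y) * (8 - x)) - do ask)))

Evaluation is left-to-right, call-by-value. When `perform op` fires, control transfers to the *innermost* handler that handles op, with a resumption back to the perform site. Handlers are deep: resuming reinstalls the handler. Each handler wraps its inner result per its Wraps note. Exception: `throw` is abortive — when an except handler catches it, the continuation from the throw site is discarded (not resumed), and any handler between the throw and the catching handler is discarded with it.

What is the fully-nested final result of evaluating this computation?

Working:
throw(3) @ H1 caught ⇒ 17
H2 returns 17
H3 returns [17]
= [17]

Answer: [17]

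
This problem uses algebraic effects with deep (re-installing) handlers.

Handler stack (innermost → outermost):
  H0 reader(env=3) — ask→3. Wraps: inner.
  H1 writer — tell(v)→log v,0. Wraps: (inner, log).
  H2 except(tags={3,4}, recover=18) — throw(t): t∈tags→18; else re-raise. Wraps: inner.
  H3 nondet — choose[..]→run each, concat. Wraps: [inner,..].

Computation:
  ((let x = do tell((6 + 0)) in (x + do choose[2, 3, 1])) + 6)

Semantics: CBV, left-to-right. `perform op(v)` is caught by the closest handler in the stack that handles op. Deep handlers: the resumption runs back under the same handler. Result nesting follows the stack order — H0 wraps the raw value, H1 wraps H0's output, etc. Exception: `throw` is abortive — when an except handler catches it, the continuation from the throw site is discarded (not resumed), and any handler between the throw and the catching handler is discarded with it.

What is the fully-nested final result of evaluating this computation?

Step-by-step:
tell(6) @ H1 ⇒ log+=6
choose[2, 3, 1] @ H3
  branch[0] choose=2:
    H0 returns 8
    H1 returns (8, (6))
    H2 returns (8, (6))
    H3 returns [(8, (6))]
  branch[1] choose=3:
    H0 returns 9
    H1 returns (9, (6))
    H2 returns (9, (6))
    H3 returns [(9, (6))]
  branch[2] choose=1:
    H0 returns 7
    H1 returns (7, (6))
    H2 returns (7, (6))
    H3 returns [(7, (6))]
= [(8, (6)), (9, (6)), (7, (6))]

Answer: [(8, (6)), (9, (6)), (7, (6))]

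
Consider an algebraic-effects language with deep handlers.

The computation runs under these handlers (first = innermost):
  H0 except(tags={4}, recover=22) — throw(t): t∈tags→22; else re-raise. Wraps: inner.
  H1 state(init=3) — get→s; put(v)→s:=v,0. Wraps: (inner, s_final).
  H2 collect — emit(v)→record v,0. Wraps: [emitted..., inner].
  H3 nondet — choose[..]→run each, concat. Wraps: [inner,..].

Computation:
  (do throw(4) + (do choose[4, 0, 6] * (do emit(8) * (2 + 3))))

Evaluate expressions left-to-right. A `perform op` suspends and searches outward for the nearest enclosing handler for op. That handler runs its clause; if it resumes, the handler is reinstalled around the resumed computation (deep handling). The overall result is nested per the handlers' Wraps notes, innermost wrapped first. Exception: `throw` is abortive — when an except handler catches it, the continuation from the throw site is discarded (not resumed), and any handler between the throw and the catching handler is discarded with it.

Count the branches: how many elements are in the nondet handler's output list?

Answer: 1

Evaluation trace:
throw(4) @ H0 caught ⇒ 22
H1 returns (22, 3)
H2 returns [(22, 3)]
H3 returns [[(22, 3)]]
= [[(22, 3)]]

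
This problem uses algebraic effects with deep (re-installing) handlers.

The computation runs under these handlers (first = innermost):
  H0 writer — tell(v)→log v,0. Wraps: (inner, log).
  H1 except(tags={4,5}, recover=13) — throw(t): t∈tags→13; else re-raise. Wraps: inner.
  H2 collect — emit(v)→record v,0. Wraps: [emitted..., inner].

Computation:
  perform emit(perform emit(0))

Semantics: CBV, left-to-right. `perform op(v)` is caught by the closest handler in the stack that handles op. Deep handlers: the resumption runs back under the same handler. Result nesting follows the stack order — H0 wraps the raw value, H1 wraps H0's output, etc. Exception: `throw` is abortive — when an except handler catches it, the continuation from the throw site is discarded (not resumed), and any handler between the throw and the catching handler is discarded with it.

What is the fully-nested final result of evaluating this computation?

Working:
emit(0) @ H2 ⇒ out+=0
emit(0) @ H2 ⇒ out+=0
H0 returns (0, ())
H1 returns (0, ())
H2 returns [0, 0, (0, ())]
= [0, 0, (0, ())]

Answer: [0, 0, (0, ())]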